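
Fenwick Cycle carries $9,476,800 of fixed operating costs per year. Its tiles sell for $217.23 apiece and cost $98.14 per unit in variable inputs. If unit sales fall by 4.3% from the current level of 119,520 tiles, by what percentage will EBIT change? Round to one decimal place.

-12.9%

Contribution at this volume is 119,520 × $119.09 = $14,233,636.80.
EBIT = $14,233,636.80 − $9,476,800 = $4,756,836.80.
Degree of operating leverage = $14,233,636.80 / $4,756,836.80 = 2.9922.
Operating income changes by 2.9922 × -4.3% = -12.9%.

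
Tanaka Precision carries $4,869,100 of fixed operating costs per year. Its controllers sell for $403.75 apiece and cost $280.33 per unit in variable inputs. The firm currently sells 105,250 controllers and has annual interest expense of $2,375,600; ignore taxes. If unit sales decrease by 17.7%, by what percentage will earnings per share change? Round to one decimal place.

At 105,250 units, contribution = 105,250 × $123.42 = $12,989,955.00.
Operating income = contribution − fixed costs = $12,989,955.00 − $4,869,100 = $8,120,855.00.
After interest of $2,375,600.00, pre-tax earnings = $5,745,255.00.
DCL = total CM / (EBIT − I) = $12,989,955.00 / $5,745,255.00 = 2.2610.
%ΔEPS = DCL × %ΔSales = 2.2610 × -17.7% = -40.0%.

-40.0%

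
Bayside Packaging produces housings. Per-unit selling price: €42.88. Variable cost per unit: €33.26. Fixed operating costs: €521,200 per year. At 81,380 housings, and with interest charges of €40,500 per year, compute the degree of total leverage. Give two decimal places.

3.54

Total contribution margin = 81,380 × €9.62 = €782,875.60.
EBIT = €782,875.60 − €521,200 = €261,675.60. Interest = €40,500.00, so EBIT − I = €221,175.60.
DCL = contribution ÷ (EBIT − I) = €782,875.60 ÷ €221,175.60 = 3.5396.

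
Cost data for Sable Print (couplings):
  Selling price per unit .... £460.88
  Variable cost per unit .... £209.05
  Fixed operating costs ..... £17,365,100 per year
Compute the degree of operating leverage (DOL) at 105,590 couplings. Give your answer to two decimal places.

2.88

At 105,590 units, contribution = 105,590 × £251.83 = £26,590,729.70.
EBIT = £26,590,729.70 − £17,365,100 = £9,225,629.70.
DOL = contribution ÷ EBIT = £26,590,729.70 ÷ £9,225,629.70 = 2.8823.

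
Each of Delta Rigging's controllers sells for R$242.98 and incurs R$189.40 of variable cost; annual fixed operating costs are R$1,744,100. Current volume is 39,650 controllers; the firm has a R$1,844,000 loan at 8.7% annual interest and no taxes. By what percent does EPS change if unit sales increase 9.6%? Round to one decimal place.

+92.7%

At 39,650 units, contribution = 39,650 × R$53.58 = R$2,124,447.00.
Subtracting fixed costs: EBIT = R$2,124,447.00 − R$1,744,100 = R$380,347.00.
Interest = R$160,428.00, so EBIT − I = R$219,919.00.
DCL = total CM / (EBIT − I) = R$2,124,447.00 / R$219,919.00 = 9.6601.
%ΔEPS = DCL × %ΔSales = 9.6601 × +9.6% = +92.7%.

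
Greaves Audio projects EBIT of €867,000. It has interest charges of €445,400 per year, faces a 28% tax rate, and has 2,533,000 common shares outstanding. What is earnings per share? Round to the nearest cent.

Interest = €445,400.00, so EBT = €867,000 − €445,400.00 = €421,600.00.
After tax at 28%: net income = €421,600.00 × 0.72 = €303,552.00.
EPS = €303,552.00 ÷ 2,533,000 = €0.12.

€0.12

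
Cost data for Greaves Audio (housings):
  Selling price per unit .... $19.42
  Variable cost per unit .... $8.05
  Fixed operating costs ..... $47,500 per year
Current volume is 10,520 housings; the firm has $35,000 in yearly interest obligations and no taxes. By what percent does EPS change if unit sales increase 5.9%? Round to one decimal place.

+19.0%

At 10,520 units, contribution = 10,520 × $11.37 = $119,612.40.
EBIT = $119,612.40 − $47,500 = $72,112.40.
After interest of $35,000.00, pre-tax earnings = $37,112.40.
DCL = total CM / (EBIT − I) = $119,612.40 / $37,112.40 = 3.2230.
EPS therefore changes by 3.2230 × (+5.9%) = +19.0%.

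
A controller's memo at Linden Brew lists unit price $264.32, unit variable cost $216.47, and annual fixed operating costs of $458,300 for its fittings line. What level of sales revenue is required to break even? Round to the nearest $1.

CM per unit = $264.32 − $216.47 = $47.85; CM ratio = $47.85 / $264.32 = 0.1810.
Break-even revenue = fixed costs × price ÷ CM = $458,300 × $264.32 ÷ $47.85 = $2,531,617.

$2,531,617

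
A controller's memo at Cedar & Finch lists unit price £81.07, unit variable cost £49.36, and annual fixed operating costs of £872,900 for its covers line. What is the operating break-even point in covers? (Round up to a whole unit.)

27,528 covers

Unit CM = price − variable cost = £81.07 − £49.36 = £31.71.
Break-even volume = fixed costs ÷ CM per unit = £872,900 ÷ £31.71 = 27,527.59, so 27,528 covers.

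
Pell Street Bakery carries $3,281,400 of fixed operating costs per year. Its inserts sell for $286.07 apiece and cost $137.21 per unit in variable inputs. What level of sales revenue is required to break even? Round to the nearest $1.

$6,305,993

Contribution margin per unit = $286.07 − $137.21 = $148.86, a CM ratio of $148.86 ÷ $286.07 = 0.5204.
Break-even revenue = fixed costs × price ÷ CM = $3,281,400 × $286.07 ÷ $148.86 = $6,305,993.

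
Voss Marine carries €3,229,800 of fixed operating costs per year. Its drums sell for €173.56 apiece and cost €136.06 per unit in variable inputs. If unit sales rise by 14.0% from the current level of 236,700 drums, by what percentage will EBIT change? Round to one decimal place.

Contribution at this volume is 236,700 × €37.50 = €8,876,250.00.
Operating income = contribution − fixed costs = €8,876,250.00 − €3,229,800 = €5,646,450.00.
Degree of operating leverage = €8,876,250.00 / €5,646,450.00 = 1.5720.
Operating income changes by 1.5720 × +14.0% = +22.0%.

+22.0%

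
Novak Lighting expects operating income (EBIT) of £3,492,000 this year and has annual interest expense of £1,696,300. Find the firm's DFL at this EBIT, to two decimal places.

Annual interest charges come to £1,696,300.00.
DFL = EBIT ÷ (EBIT − I) = £3,492,000 ÷ (£3,492,000 − £1,696,300.00) = £3,492,000 ÷ £1,795,700.00 = 1.9446.

1.94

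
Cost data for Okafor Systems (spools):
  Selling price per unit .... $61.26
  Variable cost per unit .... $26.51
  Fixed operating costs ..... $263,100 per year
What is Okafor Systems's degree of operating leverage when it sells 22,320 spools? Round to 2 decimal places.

Contribution at this volume is 22,320 × $34.75 = $775,620.00.
Operating income = contribution − fixed costs = $775,620.00 − $263,100 = $512,520.00.
So DOL = total CM / EBIT = $775,620.00 / $512,520.00 = 1.5133.

1.51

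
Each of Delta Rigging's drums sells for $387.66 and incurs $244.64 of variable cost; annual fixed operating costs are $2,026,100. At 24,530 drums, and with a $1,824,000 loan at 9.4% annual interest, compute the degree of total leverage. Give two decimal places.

Contribution at this volume is 24,530 × $143.02 = $3,508,280.60.
Operating income = contribution − fixed costs = $3,508,280.60 − $2,026,100 = $1,482,180.60. Interest = $171,456.00, so EBIT − I = $1,310,724.60.
DCL = contribution ÷ (EBIT − I) = $3,508,280.60 ÷ $1,310,724.60 = 2.6766.

2.68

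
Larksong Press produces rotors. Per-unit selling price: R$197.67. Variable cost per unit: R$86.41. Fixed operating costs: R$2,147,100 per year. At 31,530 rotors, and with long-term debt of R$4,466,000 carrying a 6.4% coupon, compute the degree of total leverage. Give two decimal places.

Total contribution margin = 31,530 × R$111.26 = R$3,508,027.80.
EBIT = R$3,508,027.80 − R$2,147,100 = R$1,360,927.80. Interest = R$285,824.00.
DOL = R$3,508,027.80 ÷ R$1,360,927.80 = 2.5777; DFL = R$1,360,927.80 ÷ R$1,075,103.80 = 1.2659.
Combined leverage = 2.5777 × 1.2659 = 3.2631.

3.26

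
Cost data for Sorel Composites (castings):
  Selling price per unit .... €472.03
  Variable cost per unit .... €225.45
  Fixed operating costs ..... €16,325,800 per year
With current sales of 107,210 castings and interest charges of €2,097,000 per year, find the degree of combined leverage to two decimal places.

Contribution at this volume is 107,210 × €246.58 = €26,435,841.80.
EBIT = €26,435,841.80 − €16,325,800 = €10,110,041.80. Interest = €2,097,000.00, so EBIT − I = €8,013,041.80.
DCL = contribution ÷ (EBIT − I) = €26,435,841.80 ÷ €8,013,041.80 = 3.2991.

3.30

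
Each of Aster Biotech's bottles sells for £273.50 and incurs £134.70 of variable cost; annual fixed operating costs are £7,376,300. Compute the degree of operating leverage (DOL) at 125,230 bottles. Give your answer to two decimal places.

1.74

Contribution at this volume is 125,230 × £138.80 = £17,381,924.00.
EBIT = £17,381,924.00 − £7,376,300 = £10,005,624.00.
DOL = contribution ÷ EBIT = £17,381,924.00 ÷ £10,005,624.00 = 1.7372.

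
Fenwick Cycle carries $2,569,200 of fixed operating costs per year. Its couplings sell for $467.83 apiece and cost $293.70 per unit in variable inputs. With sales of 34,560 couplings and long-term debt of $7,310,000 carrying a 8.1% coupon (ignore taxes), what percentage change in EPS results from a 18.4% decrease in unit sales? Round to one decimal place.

Contribution at this volume is 34,560 × $174.13 = $6,017,932.80.
Subtracting fixed costs: EBIT = $6,017,932.80 − $2,569,200 = $3,448,732.80.
After interest of $592,110.00, pre-tax earnings = $2,856,622.80.
DCL = total CM / (EBIT − I) = $6,017,932.80 / $2,856,622.80 = 2.1067.
EPS therefore changes by 2.1067 × (-18.4%) = -38.8%.

-38.8%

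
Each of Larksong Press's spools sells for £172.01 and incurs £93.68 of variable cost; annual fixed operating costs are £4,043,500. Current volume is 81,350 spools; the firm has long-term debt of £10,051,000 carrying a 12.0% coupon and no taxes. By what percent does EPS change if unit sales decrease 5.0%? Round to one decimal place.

At 81,350 units, contribution = 81,350 × £78.33 = £6,372,145.50.
Operating income = contribution − fixed costs = £6,372,145.50 − £4,043,500 = £2,328,645.50.
Interest = £1,206,120.00, so EBIT − I = £1,122,525.50.
DCL = total CM / (EBIT − I) = £6,372,145.50 / £1,122,525.50 = 5.6766.
%ΔEPS = DCL × %ΔSales = 5.6766 × -5.0% = -28.4%.

-28.4%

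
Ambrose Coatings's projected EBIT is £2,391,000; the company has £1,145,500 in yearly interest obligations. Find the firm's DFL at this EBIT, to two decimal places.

Annual interest charges come to £1,145,500.00.
Degree of financial leverage = EBIT / (EBIT − interest) = £2,391,000 / £1,245,500.00 = 1.9197.

1.92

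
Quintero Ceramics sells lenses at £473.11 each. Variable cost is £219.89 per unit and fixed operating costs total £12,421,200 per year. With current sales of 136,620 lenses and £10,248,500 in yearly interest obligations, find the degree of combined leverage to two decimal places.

2.90

Contribution at this volume is 136,620 × £253.22 = £34,594,916.40.
EBIT = £34,594,916.40 − £12,421,200 = £22,173,716.40. Interest = £10,248,500.00.
DOL = £34,594,916.40 ÷ £22,173,716.40 = 1.5602; DFL = £22,173,716.40 ÷ £11,925,216.40 = 1.8594.
DCL = DOL × DFL = 1.5602 × 1.8594 = 2.9010.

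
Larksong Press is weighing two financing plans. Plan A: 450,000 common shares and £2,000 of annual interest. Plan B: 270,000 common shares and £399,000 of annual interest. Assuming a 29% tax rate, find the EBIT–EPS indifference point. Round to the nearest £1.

£994,500

At indifference, (EBIT − 2,000)(1 − t)/450,000 = (EBIT − 399,000)(1 − t)/270,000.
Cancelling (1 − t) and cross-multiplying: 270,000·(EBIT − 2,000) = 450,000·(EBIT − 399,000).
Solving, EBIT = (399,000·450,000 − 2,000·270,000) / (450,000 − 270,000) = 179,010,000,000 / 180,000 = 994,500.00.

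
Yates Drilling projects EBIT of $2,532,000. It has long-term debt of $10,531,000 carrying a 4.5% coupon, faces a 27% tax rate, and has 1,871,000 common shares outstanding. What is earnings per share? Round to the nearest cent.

$0.80

Interest = $473,895.00, so EBT = $2,532,000 − $473,895.00 = $2,058,105.00.
After tax at 27%: net income = $2,058,105.00 × 0.73 = $1,502,416.65.
EPS = $1,502,416.65 ÷ 1,871,000 = $0.80.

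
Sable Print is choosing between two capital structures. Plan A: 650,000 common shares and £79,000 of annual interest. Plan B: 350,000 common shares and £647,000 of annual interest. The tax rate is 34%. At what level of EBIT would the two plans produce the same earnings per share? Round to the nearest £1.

£1,309,667

Set EPS_A = EPS_B: (EBIT − £79,000)(1 − 0.34) ÷ 650,000 = (EBIT − £647,000)(1 − 0.34) ÷ 350,000.
The (1 − t) factor cancels: (EBIT − 79,000) × 350,000 = (EBIT − 647,000) × 650,000.
EBIT × (650,000 − 350,000) = 647,000 × 650,000 − 79,000 × 350,000 = 392,900,000,000, so EBIT = 392,900,000,000 ÷ 300,000 = 1,309,666.67.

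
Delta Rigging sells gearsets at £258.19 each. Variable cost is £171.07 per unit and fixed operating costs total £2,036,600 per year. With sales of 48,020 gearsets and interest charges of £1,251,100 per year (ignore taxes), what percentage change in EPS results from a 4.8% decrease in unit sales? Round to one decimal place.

-22.4%

Total contribution margin = 48,020 × £87.12 = £4,183,502.40.
Subtracting fixed costs: EBIT = £4,183,502.40 − £2,036,600 = £2,146,902.40.
Interest = £1,251,100.00, so EBIT − I = £895,802.40.
DCL = total CM / (EBIT − I) = £4,183,502.40 / £895,802.40 = 4.6701.
EPS therefore changes by 4.6701 × (-4.8%) = -22.4%.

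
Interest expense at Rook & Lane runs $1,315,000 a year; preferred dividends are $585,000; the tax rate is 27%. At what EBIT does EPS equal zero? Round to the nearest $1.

Preferred dividends are paid after tax, so their pre-tax equivalent is $585,000 ÷ (1 − 0.27) = $801,369.86.
Financial break-even EBIT = interest + D_p ÷ (1 − t) = $1,315,000 + $801,369.86 = $2,116,369.86.

$2,116,370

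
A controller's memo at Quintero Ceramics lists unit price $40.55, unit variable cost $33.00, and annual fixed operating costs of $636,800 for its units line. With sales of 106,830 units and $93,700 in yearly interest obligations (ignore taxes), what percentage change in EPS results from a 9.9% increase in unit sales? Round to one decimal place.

+105.0%

Total contribution margin = 106,830 × $7.55 = $806,566.50.
EBIT = $806,566.50 − $636,800 = $169,766.50.
Interest = $93,700.00, so EBIT − I = $76,066.50.
Degree of combined leverage = contribution ÷ (EBIT − I) = $806,566.50 ÷ $76,066.50 = 10.6034.
EPS therefore changes by 10.6034 × (+9.9%) = +105.0%.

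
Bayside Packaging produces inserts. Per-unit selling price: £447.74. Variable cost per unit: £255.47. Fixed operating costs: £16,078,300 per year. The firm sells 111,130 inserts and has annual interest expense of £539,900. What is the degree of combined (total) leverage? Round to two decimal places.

Total contribution margin = 111,130 × £192.27 = £21,366,965.10.
Operating income = contribution − fixed costs = £21,366,965.10 − £16,078,300 = £5,288,665.10. Interest = £539,900.00, so EBIT − I = £4,748,765.10.
DCL = contribution ÷ (EBIT − I) = £21,366,965.10 ÷ £4,748,765.10 = 4.4995.

4.50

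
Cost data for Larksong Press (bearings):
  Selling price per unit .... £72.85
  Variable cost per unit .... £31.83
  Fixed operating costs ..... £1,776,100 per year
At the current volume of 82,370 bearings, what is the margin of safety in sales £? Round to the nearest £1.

Contribution margin per unit = £72.85 − £31.83 = £41.02. Break-even units = £1,776,100 ÷ £41.02 = 43,298.39; break-even revenue = 43,298.39 × £72.85 = £3,154,287.79.
Current sales = 82,370 × £72.85 = £6,000,654.50.
Margin of safety = £6,000,654.50 − £3,154,287.79 = £2,846,367.

£2,846,367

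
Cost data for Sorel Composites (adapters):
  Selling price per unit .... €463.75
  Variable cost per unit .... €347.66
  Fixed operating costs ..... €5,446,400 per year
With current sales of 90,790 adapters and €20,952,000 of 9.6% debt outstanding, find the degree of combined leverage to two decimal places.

3.42

Contribution at this volume is 90,790 × €116.09 = €10,539,811.10.
EBIT = €10,539,811.10 − €5,446,400 = €5,093,411.10. Interest = €2,011,392.00, so EBIT − I = €3,082,019.10.
Degree of total leverage = total CM / (EBIT − interest) = €10,539,811.10 / €3,082,019.10 = 3.4198.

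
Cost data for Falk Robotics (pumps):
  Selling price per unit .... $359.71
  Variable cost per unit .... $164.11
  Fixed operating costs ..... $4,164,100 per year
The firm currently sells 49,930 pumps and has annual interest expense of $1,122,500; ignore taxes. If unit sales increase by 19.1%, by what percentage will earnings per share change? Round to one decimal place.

+41.6%

Contribution at this volume is 49,930 × $195.60 = $9,766,308.00.
Subtracting fixed costs: EBIT = $9,766,308.00 − $4,164,100 = $5,602,208.00.
Interest = $1,122,500.00, so EBIT − I = $4,479,708.00.
DCL = total CM / (EBIT − I) = $9,766,308.00 / $4,479,708.00 = 2.1801.
EPS therefore changes by 2.1801 × (+19.1%) = +41.6%.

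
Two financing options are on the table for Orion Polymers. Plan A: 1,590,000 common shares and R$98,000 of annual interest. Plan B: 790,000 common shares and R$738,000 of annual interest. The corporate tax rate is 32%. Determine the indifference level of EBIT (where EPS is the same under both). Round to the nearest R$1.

Set EPS_A = EPS_B: (EBIT − R$98,000)(1 − 0.32) ÷ 1,590,000 = (EBIT − R$738,000)(1 − 0.32) ÷ 790,000.
Cancelling (1 − t) and cross-multiplying: 790,000·(EBIT − 98,000) = 1,590,000·(EBIT − 738,000).
Solving, EBIT = (738,000·1,590,000 − 98,000·790,000) / (1,590,000 − 790,000) = 1,096,000,000,000 / 800,000 = 1,370,000.00.

R$1,370,000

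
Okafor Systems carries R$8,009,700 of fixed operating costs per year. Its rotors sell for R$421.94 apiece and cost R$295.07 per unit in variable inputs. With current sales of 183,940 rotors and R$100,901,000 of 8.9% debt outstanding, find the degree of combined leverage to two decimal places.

3.68

Total contribution margin = 183,940 × R$126.87 = R$23,336,467.80.
Subtracting fixed costs: EBIT = R$23,336,467.80 − R$8,009,700 = R$15,326,767.80. Interest = R$8,980,189.00, so EBIT − I = R$6,346,578.80.
Degree of total leverage = total CM / (EBIT − interest) = R$23,336,467.80 / R$6,346,578.80 = 3.6770.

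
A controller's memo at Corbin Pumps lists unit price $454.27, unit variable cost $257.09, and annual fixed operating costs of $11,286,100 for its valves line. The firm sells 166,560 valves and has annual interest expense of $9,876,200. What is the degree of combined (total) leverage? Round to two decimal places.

2.81

Contribution at this volume is 166,560 × $197.18 = $32,842,300.80.
Operating income = contribution − fixed costs = $32,842,300.80 − $11,286,100 = $21,556,200.80. Interest = $9,876,200.00, so EBIT − I = $11,680,000.80.
Degree of total leverage = total CM / (EBIT − interest) = $32,842,300.80 / $11,680,000.80 = 2.8118.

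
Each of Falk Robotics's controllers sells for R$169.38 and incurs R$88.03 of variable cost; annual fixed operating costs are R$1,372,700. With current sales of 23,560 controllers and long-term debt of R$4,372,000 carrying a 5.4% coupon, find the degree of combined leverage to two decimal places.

Contribution at this volume is 23,560 × R$81.35 = R$1,916,606.00.
EBIT = R$1,916,606.00 − R$1,372,700 = R$543,906.00. Interest = R$236,088.00, so EBIT − I = R$307,818.00.
DCL = contribution ÷ (EBIT − I) = R$1,916,606.00 ÷ R$307,818.00 = 6.2264.

6.23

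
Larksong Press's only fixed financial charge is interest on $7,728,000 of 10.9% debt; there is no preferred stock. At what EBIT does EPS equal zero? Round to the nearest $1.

$842,352

Annual interest = 10.9% × $7,728,000 = $842,352.00.
Without preferred stock the financial break-even is simply EBIT = interest = $842,352.00.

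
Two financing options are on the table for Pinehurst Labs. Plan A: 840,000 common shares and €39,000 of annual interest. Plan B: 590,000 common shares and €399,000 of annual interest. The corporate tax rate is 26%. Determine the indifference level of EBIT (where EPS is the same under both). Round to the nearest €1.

At indifference, (EBIT − 39,000)(1 − t)/840,000 = (EBIT − 399,000)(1 − t)/590,000.
Cancelling (1 − t) and cross-multiplying: 590,000·(EBIT − 39,000) = 840,000·(EBIT − 399,000).
Solving, EBIT = (399,000·840,000 − 39,000·590,000) / (840,000 − 590,000) = 312,150,000,000 / 250,000 = 1,248,600.00.

€1,248,600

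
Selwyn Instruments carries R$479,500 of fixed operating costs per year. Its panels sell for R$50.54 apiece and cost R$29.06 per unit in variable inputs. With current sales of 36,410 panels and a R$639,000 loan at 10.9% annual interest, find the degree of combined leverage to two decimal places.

3.36

Total contribution margin = 36,410 × R$21.48 = R$782,086.80.
Operating income = contribution − fixed costs = R$782,086.80 − R$479,500 = R$302,586.80. Interest = R$69,651.00, so EBIT − I = R$232,935.80.
DCL = contribution ÷ (EBIT − I) = R$782,086.80 ÷ R$232,935.80 = 3.3575.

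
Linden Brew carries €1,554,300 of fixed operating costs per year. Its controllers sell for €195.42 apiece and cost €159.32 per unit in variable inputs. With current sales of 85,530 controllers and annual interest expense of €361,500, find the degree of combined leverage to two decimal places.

Contribution at this volume is 85,530 × €36.10 = €3,087,633.00.
Operating income = contribution − fixed costs = €3,087,633.00 − €1,554,300 = €1,533,333.00. Interest = €361,500.00.
DOL = €3,087,633.00 ÷ €1,533,333.00 = 2.0137; DFL = €1,533,333.00 ÷ €1,171,833.00 = 1.3085.
DCL = DOL × DFL = 2.0137 × 1.3085 = 2.6349.

2.63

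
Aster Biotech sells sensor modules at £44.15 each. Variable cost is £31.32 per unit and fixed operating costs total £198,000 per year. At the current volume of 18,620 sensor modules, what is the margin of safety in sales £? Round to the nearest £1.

£140,725

Unit CM = price − variable cost = £44.15 − £31.32 = £12.83. Break-even units = £198,000 ÷ £12.83 = 15,432.58; break-even revenue = 15,432.58 × £44.15 = £681,348.40.
Current sales = 18,620 × £44.15 = £822,073.00.
Margin of safety = £822,073.00 − £681,348.40 = £140,725.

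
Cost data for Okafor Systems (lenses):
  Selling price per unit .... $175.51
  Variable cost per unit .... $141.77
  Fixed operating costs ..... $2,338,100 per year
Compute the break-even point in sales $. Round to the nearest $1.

$12,162,416

Contribution margin per unit = $175.51 − $141.77 = $33.74, a CM ratio of $33.74 ÷ $175.51 = 0.1922.
Break-even revenue = fixed costs × price ÷ CM = $2,338,100 × $175.51 ÷ $33.74 = $12,162,416.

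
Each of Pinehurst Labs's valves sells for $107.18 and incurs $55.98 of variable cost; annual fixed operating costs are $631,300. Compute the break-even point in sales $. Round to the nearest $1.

$1,321,538

CM per unit = $107.18 − $55.98 = $51.20; CM ratio = $51.20 / $107.18 = 0.4777.
Break-even revenue = fixed costs × price ÷ CM = $631,300 × $107.18 ÷ $51.20 = $1,321,538.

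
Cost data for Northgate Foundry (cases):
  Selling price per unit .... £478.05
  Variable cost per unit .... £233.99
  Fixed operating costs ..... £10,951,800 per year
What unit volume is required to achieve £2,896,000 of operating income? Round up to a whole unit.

Contribution margin per unit = £478.05 − £233.99 = £244.06.
Required volume = (fixed costs + target profit) ÷ CM = (£10,951,800 + £2,896,000) ÷ £244.06 = 56,739.33, so 56,740 cases.

56,740 cases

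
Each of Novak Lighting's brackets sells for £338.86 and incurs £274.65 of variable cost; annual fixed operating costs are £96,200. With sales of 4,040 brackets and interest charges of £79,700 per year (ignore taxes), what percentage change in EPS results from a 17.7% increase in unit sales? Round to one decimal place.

At 4,040 units, contribution = 4,040 × £64.21 = £259,408.40.
Operating income = contribution − fixed costs = £259,408.40 − £96,200 = £163,208.40.
After interest of £79,700.00, pre-tax earnings = £83,508.40.
DCL = total CM / (EBIT − I) = £259,408.40 / £83,508.40 = 3.1064.
EPS therefore changes by 3.1064 × (+17.7%) = +55.0%.

+55.0%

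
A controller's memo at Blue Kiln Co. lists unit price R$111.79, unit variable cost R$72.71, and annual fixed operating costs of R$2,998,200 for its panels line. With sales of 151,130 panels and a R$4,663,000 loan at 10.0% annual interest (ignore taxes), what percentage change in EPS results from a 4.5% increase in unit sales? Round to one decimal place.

Contribution at this volume is 151,130 × R$39.08 = R$5,906,160.40.
EBIT = R$5,906,160.40 − R$2,998,200 = R$2,907,960.40.
After interest of R$466,300.00, pre-tax earnings = R$2,441,660.40.
Degree of combined leverage = contribution ÷ (EBIT − I) = R$5,906,160.40 ÷ R$2,441,660.40 = 2.4189.
%ΔEPS = DCL × %ΔSales = 2.4189 × +4.5% = +10.9%.

+10.9%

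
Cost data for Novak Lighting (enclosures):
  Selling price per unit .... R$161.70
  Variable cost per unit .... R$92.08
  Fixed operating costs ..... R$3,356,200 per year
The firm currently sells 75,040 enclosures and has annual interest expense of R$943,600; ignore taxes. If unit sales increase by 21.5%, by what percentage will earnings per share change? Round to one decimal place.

Contribution at this volume is 75,040 × R$69.62 = R$5,224,284.80.
Operating income = contribution − fixed costs = R$5,224,284.80 − R$3,356,200 = R$1,868,084.80.
After interest of R$943,600.00, pre-tax earnings = R$924,484.80.
DCL = total CM / (EBIT − I) = R$5,224,284.80 / R$924,484.80 = 5.6510.
EPS therefore changes by 5.6510 × (+21.5%) = +121.5%.

+121.5%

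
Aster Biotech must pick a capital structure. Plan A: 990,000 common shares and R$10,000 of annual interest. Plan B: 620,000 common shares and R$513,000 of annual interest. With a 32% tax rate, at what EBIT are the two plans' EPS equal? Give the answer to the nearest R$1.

R$1,355,865

Set EPS_A = EPS_B: (EBIT − R$10,000)(1 − 0.32) ÷ 990,000 = (EBIT − R$513,000)(1 − 0.32) ÷ 620,000.
The (1 − t) factor cancels: (EBIT − 10,000) × 620,000 = (EBIT − 513,000) × 990,000.
EBIT × (990,000 − 620,000) = 513,000 × 990,000 − 10,000 × 620,000 = 501,670,000,000, so EBIT = 501,670,000,000 ÷ 370,000 = 1,355,864.86.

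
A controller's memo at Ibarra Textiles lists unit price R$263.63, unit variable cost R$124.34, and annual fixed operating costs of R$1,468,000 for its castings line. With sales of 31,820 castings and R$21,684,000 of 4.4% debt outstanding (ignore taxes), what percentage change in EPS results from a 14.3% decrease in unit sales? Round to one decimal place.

Contribution at this volume is 31,820 × R$139.29 = R$4,432,207.80.
EBIT = R$4,432,207.80 − R$1,468,000 = R$2,964,207.80.
After interest of R$954,096.00, pre-tax earnings = R$2,010,111.80.
Degree of combined leverage = contribution ÷ (EBIT − I) = R$4,432,207.80 ÷ R$2,010,111.80 = 2.2050.
EPS therefore changes by 2.2050 × (-14.3%) = -31.5%.

-31.5%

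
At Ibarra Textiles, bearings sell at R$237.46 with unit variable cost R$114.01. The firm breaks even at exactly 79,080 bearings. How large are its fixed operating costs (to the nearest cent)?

R$9,762,426.00

Contribution margin per unit = R$237.46 − R$114.01 = R$123.45.
Since BE = FC / CM, FC = 79,080 × R$123.45 = R$9,762,426.00.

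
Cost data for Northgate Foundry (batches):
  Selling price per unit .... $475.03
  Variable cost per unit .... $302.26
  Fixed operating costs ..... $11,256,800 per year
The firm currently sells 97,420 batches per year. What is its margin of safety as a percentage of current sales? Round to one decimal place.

33.1%

Each unit contributes $475.03 − $302.26 = $172.77. Break-even units = $11,256,800 ÷ $172.77 = 65,154.83; break-even revenue = 65,154.83 × $475.03 = $30,950,498.95.
Current sales = 97,420 × $475.03 = $46,277,422.60.
Margin of safety = ($46,277,422.60 − $30,950,498.95) ÷ $46,277,422.60 = 33.1%.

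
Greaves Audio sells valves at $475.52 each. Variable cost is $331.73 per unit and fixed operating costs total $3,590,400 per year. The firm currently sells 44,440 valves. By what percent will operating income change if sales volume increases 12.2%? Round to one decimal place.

At 44,440 units, contribution = 44,440 × $143.79 = $6,390,027.60.
Operating income = contribution − fixed costs = $6,390,027.60 − $3,590,400 = $2,799,627.60.
Degree of operating leverage = $6,390,027.60 / $2,799,627.60 = 2.2825.
%ΔEBIT = DOL × %ΔSales = 2.2825 × +12.2% = +27.8%.

+27.8%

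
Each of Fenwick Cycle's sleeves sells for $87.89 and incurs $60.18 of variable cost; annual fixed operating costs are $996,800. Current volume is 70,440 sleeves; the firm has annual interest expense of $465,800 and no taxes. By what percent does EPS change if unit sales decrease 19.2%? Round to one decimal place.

Contribution at this volume is 70,440 × $27.71 = $1,951,892.40.
EBIT = $1,951,892.40 − $996,800 = $955,092.40.
After interest of $465,800.00, pre-tax earnings = $489,292.40.
DCL = total CM / (EBIT − I) = $1,951,892.40 / $489,292.40 = 3.9892.
EPS therefore changes by 3.9892 × (-19.2%) = -76.6%.

-76.6%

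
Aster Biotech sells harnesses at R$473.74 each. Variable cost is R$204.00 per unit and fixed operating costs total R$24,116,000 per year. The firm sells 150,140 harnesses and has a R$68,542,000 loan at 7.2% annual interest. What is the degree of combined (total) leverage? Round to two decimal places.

Contribution at this volume is 150,140 × R$269.74 = R$40,498,763.60.
EBIT = R$40,498,763.60 − R$24,116,000 = R$16,382,763.60. Interest = R$4,935,024.00, so EBIT − I = R$11,447,739.60.
Degree of total leverage = total CM / (EBIT − interest) = R$40,498,763.60 / R$11,447,739.60 = 3.5377.

3.54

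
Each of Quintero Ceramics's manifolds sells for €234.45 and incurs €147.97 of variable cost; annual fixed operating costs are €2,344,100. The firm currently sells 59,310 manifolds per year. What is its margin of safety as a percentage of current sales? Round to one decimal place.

Contribution margin per unit = €234.45 − €147.97 = €86.48. Break-even units = €2,344,100 ÷ €86.48 = 27,105.69; break-even revenue = 27,105.69 × €234.45 = €6,354,928.83.
Actual sales revenue = 59,310 × €234.45 = €13,905,229.50.
Margin of safety = (€13,905,229.50 − €6,354,928.83) ÷ €13,905,229.50 = 54.3%.

54.3%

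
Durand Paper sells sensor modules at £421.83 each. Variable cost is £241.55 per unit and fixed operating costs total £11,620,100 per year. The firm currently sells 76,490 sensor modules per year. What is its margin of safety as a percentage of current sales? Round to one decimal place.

Contribution margin per unit = £421.83 − £241.55 = £180.28. Break-even units = £11,620,100 ÷ £180.28 = 64,455.85; break-even revenue = 64,455.85 × £421.83 = £27,189,409.71.
Current sales = 76,490 × £421.83 = £32,265,776.70.
Margin of safety = (£32,265,776.70 − £27,189,409.71) ÷ £32,265,776.70 = 15.7%.

15.7%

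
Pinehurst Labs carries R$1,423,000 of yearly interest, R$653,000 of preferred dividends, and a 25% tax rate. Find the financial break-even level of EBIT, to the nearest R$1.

R$2,293,667

Grossing the preferred dividend up to pre-tax terms: R$653,000 / (1 − 0.25) = R$870,666.67.
EPS = 0 when EBIT covers interest plus the pre-tax preferred burden: R$1,423,000 + R$870,666.67 = R$2,293,666.67.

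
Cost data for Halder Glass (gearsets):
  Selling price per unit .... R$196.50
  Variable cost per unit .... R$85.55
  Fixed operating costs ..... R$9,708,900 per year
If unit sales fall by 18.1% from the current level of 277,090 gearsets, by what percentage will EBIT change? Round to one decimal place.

-26.5%

Contribution at this volume is 277,090 × R$110.95 = R$30,743,135.50.
Subtracting fixed costs: EBIT = R$30,743,135.50 − R$9,708,900 = R$21,034,235.50.
Degree of operating leverage = R$30,743,135.50 / R$21,034,235.50 = 1.4616.
%ΔEBIT = DOL × %ΔSales = 1.4616 × -18.1% = -26.5%.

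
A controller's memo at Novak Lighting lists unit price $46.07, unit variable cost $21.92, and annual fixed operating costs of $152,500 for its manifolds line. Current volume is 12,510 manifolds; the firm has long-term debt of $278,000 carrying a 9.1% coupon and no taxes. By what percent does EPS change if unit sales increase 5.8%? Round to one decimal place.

+14.1%

Total contribution margin = 12,510 × $24.15 = $302,116.50.
EBIT = $302,116.50 − $152,500 = $149,616.50.
After interest of $25,298.00, pre-tax earnings = $124,318.50.
DCL = total CM / (EBIT − I) = $302,116.50 / $124,318.50 = 2.4302.
EPS therefore changes by 2.4302 × (+5.8%) = +14.1%.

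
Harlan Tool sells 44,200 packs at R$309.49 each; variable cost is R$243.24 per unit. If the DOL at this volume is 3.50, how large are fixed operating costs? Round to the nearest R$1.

R$2,091,607

At 44,200 units, contribution = 44,200 × R$66.25 = R$2,928,250.00.
Since DOL = CM ÷ EBIT, EBIT = R$2,928,250.00 ÷ 3.50 = R$836,642.86.
And FC = contribution − EBIT = R$2,928,250.00 − R$836,642.86 = R$2,091,607.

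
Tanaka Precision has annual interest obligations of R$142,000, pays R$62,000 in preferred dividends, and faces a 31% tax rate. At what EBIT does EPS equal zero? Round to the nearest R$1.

Grossing the preferred dividend up to pre-tax terms: R$62,000 / (1 − 0.31) = R$89,855.07.
Financial break-even EBIT = interest + D_p ÷ (1 − t) = R$142,000 + R$89,855.07 = R$231,855.07.

R$231,855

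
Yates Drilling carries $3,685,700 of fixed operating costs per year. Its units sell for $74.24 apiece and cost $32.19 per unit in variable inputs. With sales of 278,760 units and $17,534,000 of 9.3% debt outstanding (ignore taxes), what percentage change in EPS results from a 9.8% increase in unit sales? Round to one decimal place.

+17.9%

At 278,760 units, contribution = 278,760 × $42.05 = $11,721,858.00.
Subtracting fixed costs: EBIT = $11,721,858.00 − $3,685,700 = $8,036,158.00.
Interest = $1,630,662.00, so EBIT − I = $6,405,496.00.
DCL = total CM / (EBIT − I) = $11,721,858.00 / $6,405,496.00 = 1.8300.
EPS therefore changes by 1.8300 × (+9.8%) = +17.9%.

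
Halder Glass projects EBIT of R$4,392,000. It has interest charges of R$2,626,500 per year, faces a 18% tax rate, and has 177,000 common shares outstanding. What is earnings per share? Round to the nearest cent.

R$8.18

Interest = R$2,626,500.00, so EBT = R$4,392,000 − R$2,626,500.00 = R$1,765,500.00.
Net income = R$1,765,500.00 × (1 − 0.18) = R$1,447,710.00.
Per share: R$1,447,710.00 / 177,000 shares = R$8.18.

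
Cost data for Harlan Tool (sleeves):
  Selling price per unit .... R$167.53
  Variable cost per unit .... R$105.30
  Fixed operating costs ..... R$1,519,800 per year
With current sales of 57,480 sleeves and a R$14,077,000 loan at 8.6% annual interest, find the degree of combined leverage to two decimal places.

At 57,480 units, contribution = 57,480 × R$62.23 = R$3,576,980.40.
EBIT = R$3,576,980.40 − R$1,519,800 = R$2,057,180.40. Interest = R$1,210,622.00, so EBIT − I = R$846,558.40.
DCL = contribution ÷ (EBIT − I) = R$3,576,980.40 ÷ R$846,558.40 = 4.2253.

4.23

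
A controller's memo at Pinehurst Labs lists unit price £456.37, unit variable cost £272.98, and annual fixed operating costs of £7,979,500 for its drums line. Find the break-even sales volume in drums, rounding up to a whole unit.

43,512 drums

Each unit contributes £456.37 − £272.98 = £183.39.
Break-even Q = £7,979,500 / £183.39 = 43,511.10 → 43,512 drums.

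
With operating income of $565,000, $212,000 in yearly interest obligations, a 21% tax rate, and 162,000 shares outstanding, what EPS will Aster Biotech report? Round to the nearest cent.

$1.72

Pre-tax income = $565,000 − $212,000.00 = $353,000.00.
Net income = $353,000.00 × (1 − 0.21) = $278,870.00.
Per share: $278,870.00 / 162,000 shares = $1.72.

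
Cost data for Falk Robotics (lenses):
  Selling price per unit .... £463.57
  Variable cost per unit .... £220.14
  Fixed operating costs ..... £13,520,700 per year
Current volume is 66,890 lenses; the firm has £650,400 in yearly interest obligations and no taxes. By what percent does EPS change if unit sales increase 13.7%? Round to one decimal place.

Contribution at this volume is 66,890 × £243.43 = £16,283,032.70.
Subtracting fixed costs: EBIT = £16,283,032.70 − £13,520,700 = £2,762,332.70.
After interest of £650,400.00, pre-tax earnings = £2,111,932.70.
Degree of combined leverage = contribution ÷ (EBIT − I) = £16,283,032.70 ÷ £2,111,932.70 = 7.7100.
%ΔEPS = DCL × %ΔSales = 7.7100 × +13.7% = +105.6%.

+105.6%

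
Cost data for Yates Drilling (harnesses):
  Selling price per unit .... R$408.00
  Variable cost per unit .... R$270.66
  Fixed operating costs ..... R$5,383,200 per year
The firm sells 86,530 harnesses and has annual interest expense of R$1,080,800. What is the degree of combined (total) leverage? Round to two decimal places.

2.19

Total contribution margin = 86,530 × R$137.34 = R$11,884,030.20.
Operating income = contribution − fixed costs = R$11,884,030.20 − R$5,383,200 = R$6,500,830.20. Interest = R$1,080,800.00.
DOL = R$11,884,030.20 ÷ R$6,500,830.20 = 1.8281; DFL = R$6,500,830.20 ÷ R$5,420,030.20 = 1.1994.
DCL = DOL × DFL = 1.8281 × 1.1994 = 2.1926.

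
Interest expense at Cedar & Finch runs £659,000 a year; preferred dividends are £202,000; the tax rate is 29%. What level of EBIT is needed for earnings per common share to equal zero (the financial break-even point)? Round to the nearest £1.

£943,507

Grossing the preferred dividend up to pre-tax terms: £202,000 / (1 − 0.29) = £284,507.04.
Financial break-even EBIT = interest + D_p ÷ (1 − t) = £659,000 + £284,507.04 = £943,507.04.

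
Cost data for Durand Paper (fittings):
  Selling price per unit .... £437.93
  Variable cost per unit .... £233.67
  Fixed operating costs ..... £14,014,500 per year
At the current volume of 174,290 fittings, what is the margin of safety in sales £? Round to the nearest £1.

Unit CM = price − variable cost = £437.93 − £233.67 = £204.26. Break-even units = £14,014,500 ÷ £204.26 = 68,611.08; break-even revenue = 68,611.08 × £437.93 = £30,046,851.98.
Actual sales revenue = 174,290 × £437.93 = £76,326,819.70.
Margin of safety = £76,326,819.70 − £30,046,851.98 = £46,279,968.

£46,279,968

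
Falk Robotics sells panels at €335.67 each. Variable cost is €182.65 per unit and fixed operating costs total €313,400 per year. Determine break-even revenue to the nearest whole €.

CM per unit = €335.67 − €182.65 = €153.02; CM ratio = €153.02 / €335.67 = 0.4559.
Break-even revenue = fixed costs × price ÷ CM = €313,400 × €335.67 ÷ €153.02 = €687,485.

€687,485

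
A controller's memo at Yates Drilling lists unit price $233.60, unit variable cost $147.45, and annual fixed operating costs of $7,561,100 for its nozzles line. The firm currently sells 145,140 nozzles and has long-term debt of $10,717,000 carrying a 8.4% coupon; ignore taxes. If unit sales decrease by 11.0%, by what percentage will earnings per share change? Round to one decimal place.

-34.0%

Total contribution margin = 145,140 × $86.15 = $12,503,811.00.
Subtracting fixed costs: EBIT = $12,503,811.00 − $7,561,100 = $4,942,711.00.
After interest of $900,228.00, pre-tax earnings = $4,042,483.00.
DCL = total CM / (EBIT − I) = $12,503,811.00 / $4,042,483.00 = 3.0931.
%ΔEPS = DCL × %ΔSales = 3.0931 × -11.0% = -34.0%.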